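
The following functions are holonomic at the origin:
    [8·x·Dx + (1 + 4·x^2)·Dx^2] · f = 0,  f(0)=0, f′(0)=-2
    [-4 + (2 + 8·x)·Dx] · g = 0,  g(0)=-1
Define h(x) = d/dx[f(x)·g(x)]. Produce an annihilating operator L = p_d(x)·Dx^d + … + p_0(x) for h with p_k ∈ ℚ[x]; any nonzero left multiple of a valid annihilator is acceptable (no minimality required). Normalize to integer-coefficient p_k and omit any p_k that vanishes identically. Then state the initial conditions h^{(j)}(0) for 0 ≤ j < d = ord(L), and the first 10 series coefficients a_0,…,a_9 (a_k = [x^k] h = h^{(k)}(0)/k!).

L = (-4 + 160·x + 320·x^2 - 384·x^3 - 192·x^4) + (16 + 120·x + 432·x^2 + 544·x^3 - 1344·x^4 - 768·x^5)·Dx + (3 + 20·x + 24·x^2 - 16·x^3 - 16·x^4 - 384·x^5 - 256·x^6)·Dx^2  (order 2).
h: a_k = 2, 8, -20, 32/3, -124/3, 1744/5, -18104/15, 371584/105, -92140/7, 3298576/63, …
ICs: h(0) = 2, h′(0) = 8.

f: a_k = 0, -2, 0, 8/3, 0, -32/5, 0, 128/7, 0, -512/9, …
g: a_k = -1, -2, 2, -4, 10, -28, 84, -264, 858, -2860, …
f·g: L₀ = L_f ⊗_s L_g, ord ≤ 2·1.
h₀' ⇒ L via d/dx closure of L₀.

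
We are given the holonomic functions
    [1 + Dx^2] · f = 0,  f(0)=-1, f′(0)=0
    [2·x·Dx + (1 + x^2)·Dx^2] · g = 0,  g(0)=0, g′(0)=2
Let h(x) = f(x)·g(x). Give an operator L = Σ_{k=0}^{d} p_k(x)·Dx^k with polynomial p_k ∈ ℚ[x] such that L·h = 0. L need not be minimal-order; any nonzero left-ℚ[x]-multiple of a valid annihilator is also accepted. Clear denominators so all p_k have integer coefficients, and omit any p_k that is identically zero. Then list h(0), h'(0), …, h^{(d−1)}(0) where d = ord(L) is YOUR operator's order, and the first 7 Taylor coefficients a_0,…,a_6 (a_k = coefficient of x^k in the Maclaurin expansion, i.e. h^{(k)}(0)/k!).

L = (10 + 26·x^2 + 11·x^4 + 4·x^6 + x^8) + (12·x + 20·x^3 + 12·x^5 + 4·x^7)·Dx + (12 + 32·x^2 + 18·x^4 + 8·x^6 + 2·x^8)·Dx^2 + (12·x + 20·x^3 + 12·x^5 + 4·x^7)·Dx^3 + (2 + 6·x^2 + 7·x^4 + 4·x^6 + x^8)·Dx^4  (order 4).
h: a_k = 0, -2, 0, 5/3, 0, -49/60, 0, …
ICs: h(0) = 0, h′(0) = -2, h′′(0) = 0, h′′′(0) = 10.

f: a_k = -1, 0, 1/2, 0, -1/24, 0, 1/720, …
g: a_k = 0, 2, 0, -2/3, 0, 2/5, 0, …
h₀=f·g: eliminate ⇒ L₀, order ≤ 2·2.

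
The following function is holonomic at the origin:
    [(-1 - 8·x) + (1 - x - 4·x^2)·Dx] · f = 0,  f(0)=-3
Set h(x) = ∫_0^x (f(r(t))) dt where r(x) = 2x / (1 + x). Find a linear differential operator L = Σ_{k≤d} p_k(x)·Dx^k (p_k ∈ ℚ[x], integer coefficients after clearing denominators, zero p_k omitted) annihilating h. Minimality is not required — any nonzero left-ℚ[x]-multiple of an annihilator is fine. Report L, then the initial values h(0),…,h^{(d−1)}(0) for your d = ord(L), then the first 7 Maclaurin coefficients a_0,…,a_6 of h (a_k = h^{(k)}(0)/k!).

f: a_k = -3, -3, -15, -27, -87, -195, -543, …
h₀=f(r): pull back L_f along r ⇒ L₀.
∫: right-multiply L₀ by Dx.
L = (2 + 34·x)·Dx + (-1 - x + 17·x^2 + 17·x^3)·Dx^2  (order 2).
h: a_k = 0, -3, -3, -18, -51/2, -918/5, -289, …
ICs: h(0) = 0, h′(0) = -3.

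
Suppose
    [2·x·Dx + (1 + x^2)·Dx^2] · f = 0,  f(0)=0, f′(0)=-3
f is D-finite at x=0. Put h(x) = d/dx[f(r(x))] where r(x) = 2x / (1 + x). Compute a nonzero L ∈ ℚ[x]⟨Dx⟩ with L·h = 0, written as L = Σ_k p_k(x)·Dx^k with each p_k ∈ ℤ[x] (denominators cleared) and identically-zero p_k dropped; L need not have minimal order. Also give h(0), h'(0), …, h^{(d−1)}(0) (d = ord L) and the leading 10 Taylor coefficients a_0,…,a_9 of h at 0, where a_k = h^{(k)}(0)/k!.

L = (2 + 10·x) + (1 + 2·x + 5·x^2)·Dx  (order 1).
h: a_k = -6, 12, 6, -72, 114, 132, -834, 1008, 2154, -9348, …
ICs: h(0) = -6.

f: a_k = 0, -3, 0, 1, 0, -3/5, 0, 3/7, 0, -1/3, …
Change of var in L_f (x↦r) gives L₀.
Differentiate: ansatz ord ≤ ord L₀ ⇒ L.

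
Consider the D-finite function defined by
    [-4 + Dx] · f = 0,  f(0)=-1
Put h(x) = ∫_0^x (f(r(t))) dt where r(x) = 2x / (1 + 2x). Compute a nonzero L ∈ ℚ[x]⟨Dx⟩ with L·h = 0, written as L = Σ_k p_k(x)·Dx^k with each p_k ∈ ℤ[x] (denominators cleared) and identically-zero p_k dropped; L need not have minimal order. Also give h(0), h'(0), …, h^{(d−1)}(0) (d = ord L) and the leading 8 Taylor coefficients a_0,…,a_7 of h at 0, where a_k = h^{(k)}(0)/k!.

L = -8·Dx + (1 + 4·x + 4·x^2)·Dx^2  (order 2).
h: a_k = 0, -1, -4, -16/3, 8/3, 64/15, -448/45, 2816/315, …
ICs: h(0) = 0, h′(0) = -1.

f: a_k = -1, -4, -8, -32/3, -32/3, -128/15, -256/45, -1024/315, …
L₀ from L_f via x↦r, Dx↦r'^{-1}Dx.
∫: right-multiply L₀ by Dx.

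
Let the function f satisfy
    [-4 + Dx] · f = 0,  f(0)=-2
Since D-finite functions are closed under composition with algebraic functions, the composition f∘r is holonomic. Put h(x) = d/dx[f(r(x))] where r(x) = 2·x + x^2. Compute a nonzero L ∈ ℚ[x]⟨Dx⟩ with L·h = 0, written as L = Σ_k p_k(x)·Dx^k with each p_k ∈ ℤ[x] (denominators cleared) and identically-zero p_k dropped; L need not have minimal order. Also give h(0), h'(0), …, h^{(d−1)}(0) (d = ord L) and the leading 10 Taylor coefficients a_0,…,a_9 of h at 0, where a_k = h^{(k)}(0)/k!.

L = (9 + 16·x + 8·x^2) + (-1 - x)·Dx  (order 1).
h: a_k = -16, -144, -704, -7360/3, -6784, -236416/15, -1434112/45, -6030848/105, -5913088/63, -399356416/2835, …
ICs: h(0) = -16.

f: a_k = -2, -8, -16, -64/3, -64/3, -256/15, -512/45, -2048/315, -1024/315, -4096/2835, …
L₀ from L_f via x↦r, Dx↦r'^{-1}Dx.
h₀' ⇒ L via d/dx closure of L₀.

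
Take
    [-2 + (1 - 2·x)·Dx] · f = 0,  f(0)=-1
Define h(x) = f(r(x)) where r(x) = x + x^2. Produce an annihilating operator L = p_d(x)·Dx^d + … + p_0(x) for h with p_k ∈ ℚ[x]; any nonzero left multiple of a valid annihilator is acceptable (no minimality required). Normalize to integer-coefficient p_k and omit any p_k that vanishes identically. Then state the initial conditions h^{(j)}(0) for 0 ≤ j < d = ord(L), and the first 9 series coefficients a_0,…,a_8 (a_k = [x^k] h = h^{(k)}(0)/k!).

f: a_k = -1, -2, -4, -8, -16, -32, -64, -128, -256, …
f∘r: x↦r, Dx↦Dx/r' in L_f ⇒ L₀.
L = (2 + 4·x) + (-1 + 2·x + 2·x^2)·Dx  (order 1).
h: a_k = -1, -2, -6, -16, -44, -120, -328, -896, -2448, …
ICs: h(0) = -1.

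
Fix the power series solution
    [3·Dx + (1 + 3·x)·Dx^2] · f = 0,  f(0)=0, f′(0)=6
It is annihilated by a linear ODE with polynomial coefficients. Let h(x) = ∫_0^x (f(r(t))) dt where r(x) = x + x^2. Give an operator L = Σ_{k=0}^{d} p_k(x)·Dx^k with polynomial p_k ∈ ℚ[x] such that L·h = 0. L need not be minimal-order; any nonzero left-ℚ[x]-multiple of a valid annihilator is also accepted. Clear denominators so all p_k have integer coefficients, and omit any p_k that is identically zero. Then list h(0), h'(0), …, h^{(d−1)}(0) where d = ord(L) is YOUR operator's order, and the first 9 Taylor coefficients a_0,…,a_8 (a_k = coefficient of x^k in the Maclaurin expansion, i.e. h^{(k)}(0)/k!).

f: a_k = 0, 6, -9, 18, -81/2, 486/5, -243, 4374/7, -6561/4, …
Change of var in L_f (x↦r) gives L₀.
h=∫₀ˣh₀: take L = L₀·Dx.
L = (1 + 6·x + 6·x^2)·Dx^2 + (1 + 5·x + 9·x^2 + 6·x^3)·Dx^3  (order 3).
h: a_k = 0, 0, 3, -1, 0, 9/10, -9/5, 18/7, -81/28, …
ICs: h(0) = 0, h′(0) = 0, h′′(0) = 6.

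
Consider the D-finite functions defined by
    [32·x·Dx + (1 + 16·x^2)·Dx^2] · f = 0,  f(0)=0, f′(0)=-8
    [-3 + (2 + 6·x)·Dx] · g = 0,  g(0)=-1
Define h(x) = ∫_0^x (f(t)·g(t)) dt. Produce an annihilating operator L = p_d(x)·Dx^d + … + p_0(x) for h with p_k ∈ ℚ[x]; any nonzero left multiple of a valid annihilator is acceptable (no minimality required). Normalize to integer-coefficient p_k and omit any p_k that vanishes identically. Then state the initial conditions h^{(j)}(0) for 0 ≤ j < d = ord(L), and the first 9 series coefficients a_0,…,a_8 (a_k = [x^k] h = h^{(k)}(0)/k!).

f: a_k = 0, -8, 0, 128/3, 0, -2048/5, 0, 32768/7, 0, …
g: a_k = -1, -3/2, 9/8, -27/16, 405/128, -1701/256, 15309/1024, -72171/2048, 2814669/32768, …
h₀=f·g: eliminate ⇒ L₀, order ≤ 2·1.
Integrate: L := L₀·Dx.
L = (27 - 192·x - 144·x^2)·Dx + (-12 + 92·x + 576·x^2 + 576·x^3)·Dx^2 + (4 + 24·x + 100·x^2 + 384·x^3 + 576·x^4)·Dx^3  (order 3).
h: a_k = 0, 0, 4, 4, -155/12, -101/10, 34583/480, 95289/1120, -22966919/35840, …
ICs: h(0) = 0, h′(0) = 0, h′′(0) = 8.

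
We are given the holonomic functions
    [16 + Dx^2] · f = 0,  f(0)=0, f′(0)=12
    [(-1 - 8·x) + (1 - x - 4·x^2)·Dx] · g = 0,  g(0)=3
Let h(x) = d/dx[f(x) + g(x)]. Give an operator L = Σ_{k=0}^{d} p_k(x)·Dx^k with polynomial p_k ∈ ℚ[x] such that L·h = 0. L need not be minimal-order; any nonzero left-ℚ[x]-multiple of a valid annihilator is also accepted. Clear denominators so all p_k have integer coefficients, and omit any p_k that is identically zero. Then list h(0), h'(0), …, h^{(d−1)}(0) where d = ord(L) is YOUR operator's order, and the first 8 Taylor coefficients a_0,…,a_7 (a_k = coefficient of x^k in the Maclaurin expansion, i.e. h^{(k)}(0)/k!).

f: a_k = 0, 12, 0, -32, 0, 128/5, 0, -1024/105, …
g: a_k = 3, 3, 15, 27, 87, 195, 543, 1323, …
Weyl lclm of L_f,L_g ⇒ L₀ (ord ≤ 3).
Derive L from L₀ (diff closure).
L = (6848 + 35072·x + 150784·x^2 + 87040·x^3 + 204800·x^4 + 147456·x^5 + 196608·x^6) + (-560 - 4048·x + 5184·x^2 + 13952·x^3 + 2560·x^4 + 18432·x^5 + 57344·x^6 + 65536·x^7)·Dx + (428 + 2192·x + 9424·x^2 + 5440·x^3 + 12800·x^4 + 9216·x^5 + 12288·x^6)·Dx^2 + (-35 - 253·x + 324·x^2 + 872·x^3 + 160·x^4 + 1152·x^5 + 3584·x^6 + 4096·x^7)·Dx^3  (order 3).
h: a_k = 15, 30, -15, 348, 1103, 3258, 137891/15, 27960, …
ICs: h(0) = 15, h′(0) = 30, h′′(0) = -30.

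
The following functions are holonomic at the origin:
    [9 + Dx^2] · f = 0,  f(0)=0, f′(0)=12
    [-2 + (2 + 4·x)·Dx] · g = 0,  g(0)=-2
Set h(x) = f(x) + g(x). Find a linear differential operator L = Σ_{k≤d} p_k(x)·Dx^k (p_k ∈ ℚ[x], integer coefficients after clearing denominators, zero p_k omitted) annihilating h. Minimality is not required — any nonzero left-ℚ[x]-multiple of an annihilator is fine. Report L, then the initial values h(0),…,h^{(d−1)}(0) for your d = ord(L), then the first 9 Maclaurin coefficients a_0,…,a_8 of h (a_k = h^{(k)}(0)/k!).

f: a_k = 0, 12, 0, -18, 0, 81/10, 0, -243/140, 0, …
g: a_k = -2, -2, 1, -1, 5/4, -7/4, 21/8, -33/8, 429/64, …
L₀ := lclm(L_f,L_g); ord L₀ ≤ 2+1.
L = (-54 - 162·x - 162·x^2) + (36 + 234·x + 486·x^2 + 324·x^3)·Dx + (-6 - 18·x - 18·x^2)·Dx^2 + (4 + 26·x + 54·x^2 + 36·x^3)·Dx^3  (order 3).
h: a_k = -2, 10, 1, -19, 5/4, 127/20, 21/8, -1641/280, 429/64, …
ICs: h(0) = -2, h′(0) = 10, h′′(0) = 2.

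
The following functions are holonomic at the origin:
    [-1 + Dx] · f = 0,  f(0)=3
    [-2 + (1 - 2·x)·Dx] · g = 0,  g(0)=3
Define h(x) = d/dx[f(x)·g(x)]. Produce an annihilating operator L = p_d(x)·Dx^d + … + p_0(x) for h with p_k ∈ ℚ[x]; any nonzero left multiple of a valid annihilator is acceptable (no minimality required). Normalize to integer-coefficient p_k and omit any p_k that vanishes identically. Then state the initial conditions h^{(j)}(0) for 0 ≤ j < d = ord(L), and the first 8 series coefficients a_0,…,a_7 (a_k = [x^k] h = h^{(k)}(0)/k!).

L = (13 - 12·x + 4·x^2) + (-3 + 8·x - 4·x^2)·Dx  (order 1).
h: a_k = 27, 117, 711/2, 1899/2, 18993/8, 227919/40, 1063623/80, 17017969/560, …
ICs: h(0) = 27.

f: a_k = 3, 3, 3/2, 1/2, 1/8, 1/40, 1/240, 1/1680, …
g: a_k = 3, 6, 12, 24, 48, 96, 192, 384, …
f·g: L₀ = L_f ⊗_s L_g, ord ≤ 1·1.
Derive L from L₀ (diff closure).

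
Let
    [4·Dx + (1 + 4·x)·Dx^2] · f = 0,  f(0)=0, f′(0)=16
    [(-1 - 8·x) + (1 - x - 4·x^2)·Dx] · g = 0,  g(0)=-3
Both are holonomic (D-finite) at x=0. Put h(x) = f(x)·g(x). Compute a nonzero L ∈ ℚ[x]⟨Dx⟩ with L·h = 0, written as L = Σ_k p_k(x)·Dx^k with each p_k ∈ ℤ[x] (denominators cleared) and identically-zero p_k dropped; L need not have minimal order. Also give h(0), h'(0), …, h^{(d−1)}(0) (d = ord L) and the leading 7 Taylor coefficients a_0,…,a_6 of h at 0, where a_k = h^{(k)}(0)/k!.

f: a_k = 0, 16, -32, 256/3, -256, 4096/5, -8192/3, …
g: a_k = -3, -3, -15, -27, -87, -195, -543, …
Product ⇒ symmetric product L₀, ord ≤ 2.
L = (12 + 64·x) + (-2 + 28·x + 80·x^2)·Dx + (-1 - 3·x + 8·x^2 + 16·x^3)·Dx^2  (order 2).
h: a_k = 0, -48, 48, -400, 560, -17488/5, 34672/5, …
ICs: h(0) = 0, h′(0) = -48.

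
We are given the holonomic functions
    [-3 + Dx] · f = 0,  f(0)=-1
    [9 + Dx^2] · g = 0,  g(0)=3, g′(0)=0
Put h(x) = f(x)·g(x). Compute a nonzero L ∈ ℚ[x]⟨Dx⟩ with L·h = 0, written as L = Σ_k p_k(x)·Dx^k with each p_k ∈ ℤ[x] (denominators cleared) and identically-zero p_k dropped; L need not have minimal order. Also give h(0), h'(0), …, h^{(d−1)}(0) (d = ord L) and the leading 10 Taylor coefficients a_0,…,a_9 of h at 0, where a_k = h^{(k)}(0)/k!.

L = 18 - 6·Dx + Dx^2  (order 2).
h: a_k = -3, -9, 0, 27, 81/2, 243/10, 0, -729/70, -2187/280, -729/280, …
ICs: h(0) = -3, h′(0) = -9.

f: a_k = -1, -3, -9/2, -9/2, -27/8, -81/40, -81/80, -243/560, -729/4480, -243/4480, …
g: a_k = 3, 0, -27/2, 0, 81/8, 0, -243/80, 0, 2187/4480, 0, …
Sym-product of L_f,L_g gives L₀ (≤ ord 2).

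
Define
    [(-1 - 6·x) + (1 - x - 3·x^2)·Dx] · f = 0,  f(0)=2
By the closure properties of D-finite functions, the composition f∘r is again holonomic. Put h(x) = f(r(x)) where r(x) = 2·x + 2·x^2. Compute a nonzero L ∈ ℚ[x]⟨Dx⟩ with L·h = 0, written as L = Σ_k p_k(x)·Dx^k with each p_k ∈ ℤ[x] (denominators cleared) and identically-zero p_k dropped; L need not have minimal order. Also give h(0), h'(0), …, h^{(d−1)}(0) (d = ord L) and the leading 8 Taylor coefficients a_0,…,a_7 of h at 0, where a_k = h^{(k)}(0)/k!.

L = (2 + 28·x + 72·x^2 + 48·x^3) + (-1 + 2·x + 14·x^2 + 24·x^3 + 12·x^4)·Dx  (order 1).
h: a_k = 2, 4, 36, 176, 976, 5328, 28976, 158080, …
ICs: h(0) = 2.

f: a_k = 2, 2, 8, 14, 38, 80, 194, 434, …
Substitute x→r, Dx→(1/r')Dx; clear ⇒ L₀.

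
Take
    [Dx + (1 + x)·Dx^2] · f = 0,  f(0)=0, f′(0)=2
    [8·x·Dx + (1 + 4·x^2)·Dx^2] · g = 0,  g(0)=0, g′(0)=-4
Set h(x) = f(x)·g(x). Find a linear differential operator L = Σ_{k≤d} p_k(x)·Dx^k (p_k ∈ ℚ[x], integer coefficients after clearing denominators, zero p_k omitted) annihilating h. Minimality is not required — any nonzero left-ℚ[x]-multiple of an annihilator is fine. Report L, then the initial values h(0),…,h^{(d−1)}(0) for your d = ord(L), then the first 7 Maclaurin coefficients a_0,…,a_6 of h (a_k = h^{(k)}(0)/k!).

f: a_k = 0, 2, -1, 2/3, -1/2, 2/5, -1/3, …
g: a_k = 0, -4, 0, 16/3, 0, -64/5, 0, …
Product ⇒ symmetric product L₀, ord ≤ 4.
L = (288 + 560·x + 3584·x^2 + 8640·x^3 + 7680·x^4 + 3328·x^5 + 1024·x^7)·Dx + (258 + 1840·x + 6992·x^2 + 19264·x^3 + 29440·x^4 + 23808·x^5 + 8960·x^6 + 3072·x^7 + 3584·x^8)·Dx^2 + (36 + 628·x + 2496·x^2 + 6192·x^3 + 12288·x^4 + 15936·x^5 + 12288·x^6 + 5376·x^7 + 3072·x^8 + 2048·x^9)·Dx^3 + (17 + 66·x + 241·x^2 + 608·x^3 + 1152·x^4 + 1728·x^5 + 2016·x^6 + 1536·x^7 + 768·x^8 + 512·x^9 + 256·x^10)·Dx^4  (order 4).
h: a_k = 0, 0, -8, 4, 8, -10/3, -1064/45, …
ICs: h(0) = 0, h′(0) = 0, h′′(0) = -16, h′′′(0) = 24.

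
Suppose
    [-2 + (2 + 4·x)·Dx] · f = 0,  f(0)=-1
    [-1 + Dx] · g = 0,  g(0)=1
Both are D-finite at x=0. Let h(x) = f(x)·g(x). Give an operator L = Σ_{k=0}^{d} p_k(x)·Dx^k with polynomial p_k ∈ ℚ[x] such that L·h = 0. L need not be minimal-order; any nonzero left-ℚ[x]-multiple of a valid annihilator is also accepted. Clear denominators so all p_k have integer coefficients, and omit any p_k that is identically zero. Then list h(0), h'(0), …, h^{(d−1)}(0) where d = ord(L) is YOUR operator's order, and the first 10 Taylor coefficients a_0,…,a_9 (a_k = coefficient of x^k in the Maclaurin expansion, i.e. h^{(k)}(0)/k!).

f: a_k = -1, -1, 1/2, -1/2, 5/8, -7/8, 21/16, -33/16, 429/128, -715/128, …
g: a_k = 1, 1, 1/2, 1/6, 1/24, 1/120, 1/720, 1/5040, 1/40320, 1/362880, …
h₀=f·g: eliminate ⇒ L₀, order ≤ 1·1.
L = (-2 - 2·x) + (1 + 2·x)·Dx  (order 1).
h: a_k = -1, -2, -1, -2/3, 1/6, -7/15, 61/90, -347/315, 4591/2520, -34913/11340, …
ICs: h(0) = -1.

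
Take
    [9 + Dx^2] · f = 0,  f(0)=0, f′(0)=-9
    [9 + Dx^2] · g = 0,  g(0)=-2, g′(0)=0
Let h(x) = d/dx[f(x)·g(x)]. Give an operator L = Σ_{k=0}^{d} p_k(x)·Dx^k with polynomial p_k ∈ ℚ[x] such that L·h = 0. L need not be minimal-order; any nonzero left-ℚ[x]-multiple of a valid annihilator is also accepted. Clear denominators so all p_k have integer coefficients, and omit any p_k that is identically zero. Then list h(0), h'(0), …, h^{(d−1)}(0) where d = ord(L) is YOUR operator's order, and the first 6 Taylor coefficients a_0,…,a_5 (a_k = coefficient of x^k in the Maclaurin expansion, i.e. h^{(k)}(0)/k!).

f: a_k = 0, -9, 0, 27/2, 0, -243/40, …
g: a_k = -2, 0, 9, 0, -27/4, 0, …
L₀ := L_f ⊗_s L_g (sym. prod.), ord ≤ 4.
Differentiate: ansatz ord ≤ ord L₀ ⇒ L.
L = 36 + Dx^2  (order 2).
h: a_k = 18, 0, -324, 0, 972, 0, …
ICs: h(0) = 18, h′(0) = 0.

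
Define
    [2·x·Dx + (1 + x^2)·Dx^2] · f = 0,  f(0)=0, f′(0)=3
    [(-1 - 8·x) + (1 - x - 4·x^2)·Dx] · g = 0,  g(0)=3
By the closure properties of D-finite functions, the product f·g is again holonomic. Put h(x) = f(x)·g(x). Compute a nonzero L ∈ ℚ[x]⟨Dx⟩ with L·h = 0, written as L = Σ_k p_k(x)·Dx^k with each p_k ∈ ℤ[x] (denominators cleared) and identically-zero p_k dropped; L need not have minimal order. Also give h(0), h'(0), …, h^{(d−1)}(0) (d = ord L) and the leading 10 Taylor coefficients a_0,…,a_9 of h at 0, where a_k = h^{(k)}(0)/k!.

L = (8 + 2·x + 24·x^2) + (2 + 14·x + 4·x^2 + 24·x^3)·Dx + (-1 + x + 3·x^2 + x^3 + 4·x^4)·Dx^2  (order 2).
h: a_k = 0, 9, 9, 42, 78, 1239/5, 2799/5, 10848/7, 132612/35, 349607/35, …
ICs: h(0) = 0, h′(0) = 9.

f: a_k = 0, 3, 0, -1, 0, 3/5, 0, -3/7, 0, 1/3, …
g: a_k = 3, 3, 15, 27, 87, 195, 543, 1323, 3495, 8787, …
h₀=f·g: eliminate ⇒ L₀, order ≤ 2·1.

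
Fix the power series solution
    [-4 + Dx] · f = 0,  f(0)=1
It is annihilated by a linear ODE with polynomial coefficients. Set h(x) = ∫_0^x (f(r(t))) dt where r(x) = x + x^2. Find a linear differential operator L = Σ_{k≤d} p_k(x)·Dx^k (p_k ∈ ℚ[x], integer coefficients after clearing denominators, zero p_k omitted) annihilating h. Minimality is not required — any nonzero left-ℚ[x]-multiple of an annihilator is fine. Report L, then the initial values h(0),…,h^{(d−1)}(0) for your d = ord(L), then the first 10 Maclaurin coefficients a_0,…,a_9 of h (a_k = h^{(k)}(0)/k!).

L = (-4 - 8·x)·Dx + Dx^2  (order 2).
h: a_k = 0, 1, 2, 4, 20/3, 152/15, 208/15, 5536/315, 6512/315, 160/7, …
ICs: h(0) = 0, h′(0) = 1.

f: a_k = 1, 4, 8, 32/3, 32/3, 128/15, 256/45, 1024/315, 512/315, 2048/2835, …
Change of var in L_f (x↦r) gives L₀.
∫: right-multiply L₀ by Dx.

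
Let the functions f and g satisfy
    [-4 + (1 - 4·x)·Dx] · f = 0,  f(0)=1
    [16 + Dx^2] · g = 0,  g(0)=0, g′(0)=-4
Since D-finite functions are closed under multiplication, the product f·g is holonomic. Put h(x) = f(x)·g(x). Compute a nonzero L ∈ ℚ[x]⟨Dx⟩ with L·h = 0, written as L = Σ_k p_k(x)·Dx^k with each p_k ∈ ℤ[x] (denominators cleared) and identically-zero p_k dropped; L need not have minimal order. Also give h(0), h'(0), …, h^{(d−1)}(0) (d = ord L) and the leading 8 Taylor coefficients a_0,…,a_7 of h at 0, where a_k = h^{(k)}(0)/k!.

f: a_k = 1, 4, 16, 64, 256, 1024, 4096, 16384, …
g: a_k = 0, -4, 0, 32/3, 0, -128/15, 0, 1024/315, …
h₀=f·g: eliminate ⇒ L₀, order ≤ 1·2.
L = (-16 + 64·x) + 8·Dx + (-1 + 4·x)·Dx^2  (order 2).
h: a_k = 0, -4, -16, -160/3, -640/3, -12928/15, -51712/15, -4342784/315, …
ICs: h(0) = 0, h′(0) = -4.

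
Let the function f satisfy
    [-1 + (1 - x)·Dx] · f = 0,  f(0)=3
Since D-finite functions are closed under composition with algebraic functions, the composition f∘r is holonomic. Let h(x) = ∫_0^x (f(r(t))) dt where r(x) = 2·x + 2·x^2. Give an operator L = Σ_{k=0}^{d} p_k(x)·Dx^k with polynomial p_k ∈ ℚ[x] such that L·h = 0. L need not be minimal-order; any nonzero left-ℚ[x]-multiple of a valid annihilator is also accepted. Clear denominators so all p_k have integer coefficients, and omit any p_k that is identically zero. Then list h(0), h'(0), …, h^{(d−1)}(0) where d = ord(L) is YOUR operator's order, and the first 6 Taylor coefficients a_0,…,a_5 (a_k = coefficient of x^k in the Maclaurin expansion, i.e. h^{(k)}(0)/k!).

L = (2 + 4·x)·Dx + (-1 + 2·x + 2·x^2)·Dx^2  (order 2).
h: a_k = 0, 3, 3, 6, 12, 132/5, …
ICs: h(0) = 0, h′(0) = 3.

f: a_k = 3, 3, 3, 3, 3, 3, …
f∘r: x↦r, Dx↦Dx/r' in L_f ⇒ L₀.
Integrate: L := L₀·Dx.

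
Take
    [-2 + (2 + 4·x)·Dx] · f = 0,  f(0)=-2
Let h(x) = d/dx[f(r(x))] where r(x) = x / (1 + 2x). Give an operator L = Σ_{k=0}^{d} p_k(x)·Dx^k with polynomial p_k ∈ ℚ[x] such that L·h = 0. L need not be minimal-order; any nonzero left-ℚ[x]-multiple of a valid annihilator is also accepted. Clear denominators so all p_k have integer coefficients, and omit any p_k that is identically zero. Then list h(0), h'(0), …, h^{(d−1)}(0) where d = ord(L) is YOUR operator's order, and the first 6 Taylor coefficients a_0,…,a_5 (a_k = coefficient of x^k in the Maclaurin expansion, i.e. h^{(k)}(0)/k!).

L = (-5 - 16·x) + (-1 - 6·x - 8·x^2)·Dx  (order 1).
h: a_k = -2, 10, -39, 141, -1995/4, 7059/4, …
ICs: h(0) = -2.

f: a_k = -2, -2, 1, -1, 5/4, -7/4, …
f∘r: x↦r, Dx↦Dx/r' in L_f ⇒ L₀.
Derive L from L₀ (diff closure).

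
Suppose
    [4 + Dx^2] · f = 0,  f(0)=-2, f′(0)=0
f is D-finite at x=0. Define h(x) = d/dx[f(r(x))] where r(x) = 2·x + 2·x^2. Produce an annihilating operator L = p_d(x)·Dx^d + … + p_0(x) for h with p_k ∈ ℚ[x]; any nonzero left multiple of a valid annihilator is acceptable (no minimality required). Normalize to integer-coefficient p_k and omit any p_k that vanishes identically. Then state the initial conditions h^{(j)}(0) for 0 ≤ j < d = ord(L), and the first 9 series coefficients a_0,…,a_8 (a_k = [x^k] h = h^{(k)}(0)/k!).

f: a_k = -2, 0, 4, 0, -4/3, 0, 8/45, 0, -4/315, …
Substitute x→r, Dx→(1/r')Dx; clear ⇒ L₀.
h=h₀': d/dx-closure on L₀ ⇒ L.
L = (28 + 128·x + 384·x^2 + 512·x^3 + 256·x^4) + (-6 - 12·x)·Dx + (1 + 4·x + 4·x^2)·Dx^2  (order 2).
h: a_k = 0, 32, 96, -64/3, -1280/3, -10496/15, -1792/15, 368128/315, 63488/35, …
ICs: h(0) = 0, h′(0) = 32.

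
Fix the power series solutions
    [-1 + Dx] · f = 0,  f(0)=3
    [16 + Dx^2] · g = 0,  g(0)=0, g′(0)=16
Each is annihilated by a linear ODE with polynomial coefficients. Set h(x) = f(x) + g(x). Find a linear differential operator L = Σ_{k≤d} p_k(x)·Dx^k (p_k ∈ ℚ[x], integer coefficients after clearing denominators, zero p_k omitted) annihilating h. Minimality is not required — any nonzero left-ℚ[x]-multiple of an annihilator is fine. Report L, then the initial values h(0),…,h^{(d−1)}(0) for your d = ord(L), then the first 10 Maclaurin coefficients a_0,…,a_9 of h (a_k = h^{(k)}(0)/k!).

L = -16 + 16·Dx - Dx^2 + Dx^3  (order 3).
h: a_k = 3, 19, 3/2, -253/6, 1/8, 4099/120, 1/240, -65533/5040, 1/13440, 149797/51840, …
ICs: h(0) = 3, h′(0) = 19, h′′(0) = 3.

f: a_k = 3, 3, 3/2, 1/2, 1/8, 1/40, 1/240, 1/1680, 1/13440, 1/120960, …
g: a_k = 0, 16, 0, -128/3, 0, 512/15, 0, -4096/315, 0, 8192/2835, …
Sum ⇒ L₀ = lclm(L_f,L_g) in ℚ(x)⟨Dx⟩.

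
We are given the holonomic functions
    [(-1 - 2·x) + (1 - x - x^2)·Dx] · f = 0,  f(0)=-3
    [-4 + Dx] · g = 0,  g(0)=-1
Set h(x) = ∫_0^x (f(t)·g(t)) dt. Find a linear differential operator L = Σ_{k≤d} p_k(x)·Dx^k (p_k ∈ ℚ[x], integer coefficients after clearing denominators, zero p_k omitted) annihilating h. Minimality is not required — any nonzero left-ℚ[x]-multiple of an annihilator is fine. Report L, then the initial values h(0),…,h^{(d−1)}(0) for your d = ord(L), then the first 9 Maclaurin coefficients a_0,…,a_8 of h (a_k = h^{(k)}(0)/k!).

L = (5 - 2·x - 4·x^2)·Dx + (-1 + x + x^2)·Dx^2  (order 2).
h: a_k = 0, 3, 15/2, 14, 89/4, 163/5, 694/15, 1373/21, 78227/840, …
ICs: h(0) = 0, h′(0) = 3.

f: a_k = -3, -3, -6, -9, -15, -24, -39, -63, -102, …
g: a_k = -1, -4, -8, -32/3, -32/3, -128/15, -256/45, -1024/315, -512/315, …
h₀=f·g: eliminate ⇒ L₀, order ≤ 1·1.
∫: right-multiply L₀ by Dx.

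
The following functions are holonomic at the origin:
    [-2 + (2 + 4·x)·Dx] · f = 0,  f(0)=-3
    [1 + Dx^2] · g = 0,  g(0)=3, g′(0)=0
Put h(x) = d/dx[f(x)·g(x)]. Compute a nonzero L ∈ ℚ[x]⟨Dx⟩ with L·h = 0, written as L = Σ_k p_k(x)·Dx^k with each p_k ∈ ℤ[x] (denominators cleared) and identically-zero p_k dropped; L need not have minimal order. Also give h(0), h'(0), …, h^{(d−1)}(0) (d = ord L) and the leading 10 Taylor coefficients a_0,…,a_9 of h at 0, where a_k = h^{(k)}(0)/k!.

L = (2 + 12·x + 16·x^2 + 8·x^3 + 4·x^4) + (1 - 6·x^2 - 4·x^3)·Dx + (1 + 5·x + 9·x^2 + 8·x^3 + 4·x^4)·Dx^2  (order 2).
h: a_k = -9, 18, 0, 12, -30, 276/5, -518/5, 6856/35, -13014/35, 223232/315, …
ICs: h(0) = -9, h′(0) = 18.

f: a_k = -3, -3, 3/2, -3/2, 15/8, -21/8, 63/16, -99/16, 1287/128, -2145/128, …
g: a_k = 3, 0, -3/2, 0, 1/8, 0, -1/240, 0, 1/13440, 0, …
L₀ := L_f ⊗_s L_g (sym. prod.), ord ≤ 2.
Differentiate: ansatz ord ≤ ord L₀ ⇒ L.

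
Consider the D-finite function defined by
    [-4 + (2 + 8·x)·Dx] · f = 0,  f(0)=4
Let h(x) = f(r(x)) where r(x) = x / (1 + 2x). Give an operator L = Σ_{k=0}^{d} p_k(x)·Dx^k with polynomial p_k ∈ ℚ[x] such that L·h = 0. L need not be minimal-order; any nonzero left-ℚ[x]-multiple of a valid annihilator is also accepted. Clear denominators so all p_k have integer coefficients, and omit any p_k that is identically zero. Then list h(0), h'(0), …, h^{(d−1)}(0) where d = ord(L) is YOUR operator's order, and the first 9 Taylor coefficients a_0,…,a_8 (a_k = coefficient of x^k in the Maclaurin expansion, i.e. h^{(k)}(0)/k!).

f: a_k = 4, 8, -8, 16, -40, 112, -336, 1056, -3432, …
Change of var in L_f (x↦r) gives L₀.
L = -2 + (1 + 8·x + 12·x^2)·Dx  (order 1).
h: a_k = 4, 8, -24, 80, -296, 1200, -5232, 24096, -115560, …
ICs: h(0) = 4.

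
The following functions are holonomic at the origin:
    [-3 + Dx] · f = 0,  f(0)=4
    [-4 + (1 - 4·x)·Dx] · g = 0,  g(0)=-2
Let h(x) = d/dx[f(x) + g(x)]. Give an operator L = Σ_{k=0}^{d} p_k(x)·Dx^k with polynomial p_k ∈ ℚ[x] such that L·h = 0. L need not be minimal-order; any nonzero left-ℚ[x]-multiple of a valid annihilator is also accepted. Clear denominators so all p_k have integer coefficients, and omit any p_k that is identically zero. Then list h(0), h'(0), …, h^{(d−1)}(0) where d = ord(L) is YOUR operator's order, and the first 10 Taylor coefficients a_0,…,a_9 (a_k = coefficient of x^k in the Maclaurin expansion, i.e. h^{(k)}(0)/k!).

L = (216 + 288·x) + (-87 - 72·x + 144·x^2)·Dx + (5 - 8·x - 48·x^2)·Dx^2  (order 2).
h: a_k = 4, -28, -330, -1994, -20399/2, -491277/10, -4587277/20, -146799911/140, -5284820853/1120, -23488101671/1120, …
ICs: h(0) = 4, h′(0) = -28.

f: a_k = 4, 12, 18, 18, 27/2, 81/10, 81/20, 243/140, 729/1120, 243/1120, …
g: a_k = -2, -8, -32, -128, -512, -2048, -8192, -32768, -131072, -524288, …
Sum ⇒ L₀ = lclm(L_f,L_g) in ℚ(x)⟨Dx⟩.
h₀' ⇒ L via d/dx closure of L₀.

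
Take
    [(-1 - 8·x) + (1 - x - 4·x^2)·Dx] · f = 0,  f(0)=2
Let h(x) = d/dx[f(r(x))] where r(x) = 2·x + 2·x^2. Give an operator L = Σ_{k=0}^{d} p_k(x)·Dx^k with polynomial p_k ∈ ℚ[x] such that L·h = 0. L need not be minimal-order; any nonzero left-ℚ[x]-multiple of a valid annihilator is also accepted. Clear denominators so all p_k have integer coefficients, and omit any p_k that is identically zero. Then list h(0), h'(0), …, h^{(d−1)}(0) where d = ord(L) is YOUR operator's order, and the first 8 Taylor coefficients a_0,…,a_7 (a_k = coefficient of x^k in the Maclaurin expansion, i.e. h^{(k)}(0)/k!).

L = (22 + 204·x + 1260·x^2 + 4672·x^3 + 8736·x^4 + 7680·x^5 + 2560·x^6) + (-1 - 16·x + 6·x^2 + 420·x^3 + 1520·x^4 + 2400·x^5 + 1792·x^6 + 512·x^7)·Dx  (order 1).
h: a_k = 4, 88, 672, 5600, 41520, 298080, 2080512, 14214400, …
ICs: h(0) = 4.

f: a_k = 2, 2, 10, 18, 58, 130, 362, 882, …
f∘r: x↦r, Dx↦Dx/r' in L_f ⇒ L₀.
h=h₀': d/dx-closure on L₀ ⇒ L.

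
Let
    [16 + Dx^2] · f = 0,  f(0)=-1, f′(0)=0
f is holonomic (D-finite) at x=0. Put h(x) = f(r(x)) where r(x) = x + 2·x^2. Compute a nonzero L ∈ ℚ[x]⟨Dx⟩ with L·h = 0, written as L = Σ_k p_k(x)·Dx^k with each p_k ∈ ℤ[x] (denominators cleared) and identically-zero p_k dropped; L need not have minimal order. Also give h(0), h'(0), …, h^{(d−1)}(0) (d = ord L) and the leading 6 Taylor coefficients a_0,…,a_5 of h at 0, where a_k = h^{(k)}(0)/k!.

f: a_k = -1, 0, 8, 0, -32/3, 0, …
Substitute x→r, Dx→(1/r')Dx; clear ⇒ L₀.
L = (16 + 192·x + 768·x^2 + 1024·x^3) - 4·Dx + (1 + 4·x)·Dx^2  (order 2).
h: a_k = -1, 0, 8, 32, 64/3, -256/3, …
ICs: h(0) = -1, h′(0) = 0.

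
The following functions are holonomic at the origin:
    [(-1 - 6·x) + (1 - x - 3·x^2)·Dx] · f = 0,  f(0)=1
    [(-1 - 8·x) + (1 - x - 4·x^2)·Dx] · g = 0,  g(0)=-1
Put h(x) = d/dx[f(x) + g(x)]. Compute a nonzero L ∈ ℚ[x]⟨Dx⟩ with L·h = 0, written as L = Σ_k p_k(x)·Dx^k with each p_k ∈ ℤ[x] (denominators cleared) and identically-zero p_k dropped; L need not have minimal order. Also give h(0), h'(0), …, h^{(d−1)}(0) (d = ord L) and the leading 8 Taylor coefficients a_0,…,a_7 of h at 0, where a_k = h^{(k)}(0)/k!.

L = (-6 - 456·x - 720·x^2 - 2904·x^3 - 6834·x^4 - 15264·x^5 + 5184·x^6) + (6 + 78·x + 246·x^2 + 216·x^3 + 645·x^4 - 6690·x^5 - 8352·x^6 + 3456·x^7)·Dx + (-1 + 2·x - 15·x^2 - 54·x^3 + 328·x^4 + 315·x^5 - 1091·x^6 - 816·x^7 + 432·x^8)·Dx^2  (order 2).
h: a_k = 0, -2, -6, -40, -125, -504, -1568, -5256, …
ICs: h(0) = 0, h′(0) = -2.

f: a_k = 1, 1, 4, 7, 19, 40, 97, 217, …
g: a_k = -1, -1, -5, -9, -29, -65, -181, -441, …
h₀=f+g: left-lcm gives L₀, ord ≤ 2.
Differentiate: ansatz ord ≤ ord L₀ ⇒ L.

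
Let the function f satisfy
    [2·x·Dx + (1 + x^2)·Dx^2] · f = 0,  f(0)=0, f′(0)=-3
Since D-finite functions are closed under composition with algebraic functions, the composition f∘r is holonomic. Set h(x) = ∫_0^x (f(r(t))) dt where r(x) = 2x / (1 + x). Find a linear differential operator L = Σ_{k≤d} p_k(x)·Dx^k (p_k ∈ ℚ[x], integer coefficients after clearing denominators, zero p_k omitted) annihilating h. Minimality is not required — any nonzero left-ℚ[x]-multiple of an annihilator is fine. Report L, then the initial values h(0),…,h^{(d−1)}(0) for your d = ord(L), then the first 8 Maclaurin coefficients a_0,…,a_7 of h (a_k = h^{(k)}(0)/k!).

L = (2 + 10·x)·Dx^2 + (1 + 2·x + 5·x^2)·Dx^3  (order 3).
h: a_k = 0, 0, -3, 2, 1/2, -18/5, 19/5, 22/7, …
ICs: h(0) = 0, h′(0) = 0, h′′(0) = -6.

f: a_k = 0, -3, 0, 1, 0, -3/5, 0, 3/7, …
f∘r: x↦r, Dx↦Dx/r' in L_f ⇒ L₀.
∫: right-multiply L₀ by Dx.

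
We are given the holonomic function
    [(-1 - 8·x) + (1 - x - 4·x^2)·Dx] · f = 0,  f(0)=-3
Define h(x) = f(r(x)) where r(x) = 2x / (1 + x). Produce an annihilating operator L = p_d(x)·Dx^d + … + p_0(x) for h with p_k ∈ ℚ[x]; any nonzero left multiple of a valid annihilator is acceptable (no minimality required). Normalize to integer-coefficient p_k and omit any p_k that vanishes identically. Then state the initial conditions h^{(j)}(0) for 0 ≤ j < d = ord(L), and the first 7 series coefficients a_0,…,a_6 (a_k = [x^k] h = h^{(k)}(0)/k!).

f: a_k = -3, -3, -15, -27, -87, -195, -543, …
Substitute x→r, Dx→(1/r')Dx; clear ⇒ L₀.
L = (2 + 34·x) + (-1 - x + 17·x^2 + 17·x^3)·Dx  (order 1).
h: a_k = -3, -6, -54, -102, -918, -1734, -15606, …
ICs: h(0) = -3.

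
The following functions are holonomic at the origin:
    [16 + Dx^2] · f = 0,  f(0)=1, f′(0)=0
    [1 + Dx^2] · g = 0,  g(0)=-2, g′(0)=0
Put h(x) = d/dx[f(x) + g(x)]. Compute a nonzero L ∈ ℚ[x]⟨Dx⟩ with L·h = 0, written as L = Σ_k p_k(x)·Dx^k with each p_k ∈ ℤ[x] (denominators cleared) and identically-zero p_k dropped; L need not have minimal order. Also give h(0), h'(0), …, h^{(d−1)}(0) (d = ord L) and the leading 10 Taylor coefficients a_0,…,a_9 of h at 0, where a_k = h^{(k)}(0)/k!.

f: a_k = 1, 0, -8, 0, 32/3, 0, -256/45, 0, 512/315, 0, …
g: a_k = -2, 0, 1, 0, -1/12, 0, 1/360, 0, -1/20160, 0, …
h₀=f+g: left-lcm gives L₀, ord ≤ 4.
Differentiate: ansatz ord ≤ ord L₀ ⇒ L.
L = 16 + 17·Dx^2 + Dx^4  (order 4).
h: a_k = 0, -14, 0, 127/3, 0, -2047/60, 0, 4681/360, 0, -524287/181440, …
ICs: h(0) = 0, h′(0) = -14, h′′(0) = 0, h′′′(0) = 254.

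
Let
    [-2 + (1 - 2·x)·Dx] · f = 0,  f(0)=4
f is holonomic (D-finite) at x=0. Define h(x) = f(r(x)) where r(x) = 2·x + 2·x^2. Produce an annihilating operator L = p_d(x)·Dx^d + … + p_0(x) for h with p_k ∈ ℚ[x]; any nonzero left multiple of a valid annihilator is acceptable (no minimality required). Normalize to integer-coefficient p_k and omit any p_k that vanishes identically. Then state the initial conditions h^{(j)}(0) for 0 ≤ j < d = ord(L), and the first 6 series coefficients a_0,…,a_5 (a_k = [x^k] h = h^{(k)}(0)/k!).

f: a_k = 4, 8, 16, 32, 64, 128, …
L₀ from L_f via x↦r, Dx↦r'^{-1}Dx.
L = (4 + 8·x) + (-1 + 4·x + 4·x^2)·Dx  (order 1).
h: a_k = 4, 16, 80, 384, 1856, 8960, …
ICs: h(0) = 4.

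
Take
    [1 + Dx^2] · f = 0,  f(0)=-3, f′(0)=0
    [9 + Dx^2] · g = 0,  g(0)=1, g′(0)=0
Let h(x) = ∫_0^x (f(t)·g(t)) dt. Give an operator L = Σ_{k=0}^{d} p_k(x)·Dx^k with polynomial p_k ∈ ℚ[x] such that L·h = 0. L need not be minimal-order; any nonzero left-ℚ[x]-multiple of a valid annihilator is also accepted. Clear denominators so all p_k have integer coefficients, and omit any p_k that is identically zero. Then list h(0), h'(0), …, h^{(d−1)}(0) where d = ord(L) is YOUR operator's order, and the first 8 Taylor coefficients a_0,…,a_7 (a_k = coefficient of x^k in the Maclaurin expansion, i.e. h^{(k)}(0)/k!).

f: a_k = -3, 0, 3/2, 0, -1/8, 0, 1/240, 0, …
g: a_k = 1, 0, -9/2, 0, 27/8, 0, -81/80, 0, …
Product ⇒ symmetric product L₀, ord ≤ 4.
∫: right-multiply L₀ by Dx.
L = 64·Dx + 20·Dx^3 + Dx^5  (order 5).
h: a_k = 0, -3, 0, 5, 0, -17/5, 0, 26/21, …
ICs: h(0) = 0, h′(0) = -3, h′′(0) = 0, h′′′(0) = 30, h′′′′(0) = 0.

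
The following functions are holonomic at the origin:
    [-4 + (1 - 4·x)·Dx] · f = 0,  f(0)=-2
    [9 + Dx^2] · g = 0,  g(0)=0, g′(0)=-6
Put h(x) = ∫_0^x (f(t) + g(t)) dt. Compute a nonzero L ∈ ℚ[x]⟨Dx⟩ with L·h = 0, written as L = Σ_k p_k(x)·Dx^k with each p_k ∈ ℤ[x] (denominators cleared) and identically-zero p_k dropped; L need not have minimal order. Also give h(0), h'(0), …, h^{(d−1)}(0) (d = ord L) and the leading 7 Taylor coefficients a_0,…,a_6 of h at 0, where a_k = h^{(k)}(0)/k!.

f: a_k = -2, -8, -32, -128, -512, -2048, -8192, …
g: a_k = 0, -6, 0, 9, 0, -81/20, 0, …
f+g: L₀ = lclm(L_f,L_g), ord ≤ 1+2.
Integrate: L := L₀·Dx.
L = (3780 - 2592·x + 5184·x^2)·Dx + (-369 + 2124·x - 3888·x^2 + 5184·x^3)·Dx^2 + (420 - 288·x + 576·x^2)·Dx^3 + (-41 + 236·x - 432·x^2 + 576·x^3)·Dx^4  (order 4).
h: a_k = 0, -2, -7, -32/3, -119/4, -512/5, -41041/120, …
ICs: h(0) = 0, h′(0) = -2, h′′(0) = -14, h′′′(0) = -64.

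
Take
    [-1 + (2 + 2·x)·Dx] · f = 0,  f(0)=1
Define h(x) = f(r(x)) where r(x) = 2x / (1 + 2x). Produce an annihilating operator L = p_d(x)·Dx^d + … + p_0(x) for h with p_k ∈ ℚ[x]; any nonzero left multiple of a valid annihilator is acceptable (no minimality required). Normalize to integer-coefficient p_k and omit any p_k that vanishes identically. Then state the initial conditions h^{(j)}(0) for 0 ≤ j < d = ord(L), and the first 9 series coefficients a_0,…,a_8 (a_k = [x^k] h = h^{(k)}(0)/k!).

f: a_k = 1, 1/2, -1/8, 1/16, -5/128, 7/256, -21/1024, 33/2048, -429/32768, …
h₀=f(r): pull back L_f along r ⇒ L₀.
L = -1 + (1 + 6·x + 8·x^2)·Dx  (order 1).
h: a_k = 1, 1, -5/2, 13/2, -141/8, 399/8, -2353/16, 7205/16, -182461/128, …
ICs: h(0) = 1.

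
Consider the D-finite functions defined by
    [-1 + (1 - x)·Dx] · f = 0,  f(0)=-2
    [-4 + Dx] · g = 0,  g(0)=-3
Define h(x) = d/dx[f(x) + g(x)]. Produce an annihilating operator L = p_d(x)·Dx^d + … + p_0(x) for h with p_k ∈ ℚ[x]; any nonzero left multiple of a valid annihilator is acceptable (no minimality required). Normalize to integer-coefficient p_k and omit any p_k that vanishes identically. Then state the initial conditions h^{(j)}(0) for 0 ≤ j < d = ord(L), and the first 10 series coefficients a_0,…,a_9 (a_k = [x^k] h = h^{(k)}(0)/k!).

L = (-4 + 16·x) + (5 - 16·x + 8·x^2)·Dx + (-1 + 3·x - 2·x^2)·Dx^2  (order 2).
h: a_k = -14, -52, -102, -136, -138, -572/5, -1234/15, -5776/105, -3938/105, -27092/945, …
ICs: h(0) = -14, h′(0) = -52.

f: a_k = -2, -2, -2, -2, -2, -2, -2, -2, -2, -2, …
g: a_k = -3, -12, -24, -32, -32, -128/5, -256/15, -1024/105, -512/105, -2048/945, …
Weyl lclm of L_f,L_g ⇒ L₀ (ord ≤ 2).
Differentiate: ansatz ord ≤ ord L₀ ⇒ L.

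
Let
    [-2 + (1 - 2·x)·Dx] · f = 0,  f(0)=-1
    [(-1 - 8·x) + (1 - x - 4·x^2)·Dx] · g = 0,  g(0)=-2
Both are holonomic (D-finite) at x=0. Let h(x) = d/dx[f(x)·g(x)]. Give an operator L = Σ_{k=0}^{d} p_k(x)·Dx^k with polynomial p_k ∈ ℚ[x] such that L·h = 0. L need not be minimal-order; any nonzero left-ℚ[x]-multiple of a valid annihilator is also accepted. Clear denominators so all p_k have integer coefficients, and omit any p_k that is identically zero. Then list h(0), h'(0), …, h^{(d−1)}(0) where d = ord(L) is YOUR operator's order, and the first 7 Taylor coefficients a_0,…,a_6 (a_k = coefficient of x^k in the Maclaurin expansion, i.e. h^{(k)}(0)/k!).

f: a_k = -1, -2, -4, -8, -16, -32, -64, …
g: a_k = -2, -2, -10, -18, -58, -130, -362, …
h₀=f·g: eliminate ⇒ L₀, order ≤ 1·1.
Differentiate: ansatz ord ≤ ord L₀ ⇒ L.
L = (22 - 12·x - 120·x^2 - 256·x^3 + 768·x^4) + (-3 + 5·x + 42·x^2 - 88·x^3 - 80·x^4 + 192·x^5)·Dx  (order 1).
h: a_k = 6, 44, 186, 728, 2470, 8100, 25074, …
ICs: h(0) = 6.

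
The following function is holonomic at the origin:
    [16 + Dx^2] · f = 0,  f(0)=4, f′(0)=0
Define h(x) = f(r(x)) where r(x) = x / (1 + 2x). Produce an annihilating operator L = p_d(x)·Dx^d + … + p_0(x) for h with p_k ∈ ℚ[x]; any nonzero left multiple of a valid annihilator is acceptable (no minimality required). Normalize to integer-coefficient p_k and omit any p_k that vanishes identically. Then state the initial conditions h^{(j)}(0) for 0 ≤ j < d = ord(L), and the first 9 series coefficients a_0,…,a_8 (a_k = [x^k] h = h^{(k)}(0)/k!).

L = 16 + (4 + 24·x + 48·x^2 + 32·x^3)·Dx + (1 + 8·x + 24·x^2 + 32·x^3 + 16·x^4)·Dx^2  (order 2).
h: a_k = 4, 0, -32, 128, -1024/3, 2048/3, -39424/45, -2048/5, 2410496/315, …
ICs: h(0) = 4, h′(0) = 0.

f: a_k = 4, 0, -32, 0, 128/3, 0, -1024/45, 0, 2048/315, …
f∘r: x↦r, Dx↦Dx/r' in L_f ⇒ L₀.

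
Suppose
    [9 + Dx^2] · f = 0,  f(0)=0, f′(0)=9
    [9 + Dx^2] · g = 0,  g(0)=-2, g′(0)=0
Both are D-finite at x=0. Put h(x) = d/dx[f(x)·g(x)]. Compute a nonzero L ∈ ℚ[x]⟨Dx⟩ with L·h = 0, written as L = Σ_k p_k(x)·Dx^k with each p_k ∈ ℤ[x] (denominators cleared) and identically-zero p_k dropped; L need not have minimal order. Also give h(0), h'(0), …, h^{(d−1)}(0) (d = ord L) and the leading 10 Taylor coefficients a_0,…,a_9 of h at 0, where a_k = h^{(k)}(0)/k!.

L = 36 + Dx^2  (order 2).
h: a_k = -18, 0, 324, 0, -972, 0, 5832/5, 0, -26244/35, 0, …
ICs: h(0) = -18, h′(0) = 0.

f: a_k = 0, 9, 0, -27/2, 0, 243/40, 0, -729/560, 0, 729/4480, …
g: a_k = -2, 0, 9, 0, -27/4, 0, 81/40, 0, -729/2240, 0, …
h₀=f·g: eliminate ⇒ L₀, order ≤ 2·2.
h=h₀': d/dx-closure on L₀ ⇒ L.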